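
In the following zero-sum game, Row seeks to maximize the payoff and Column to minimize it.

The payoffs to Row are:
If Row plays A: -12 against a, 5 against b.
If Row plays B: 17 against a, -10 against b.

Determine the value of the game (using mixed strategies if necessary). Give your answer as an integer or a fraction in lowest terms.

Row minima are -12 and -10, so Row's maximin is -10; column maxima are 17 and 5, so Column's minimax is 5. These differ, so the equilibrium is in mixed strategies.
Let Row play A with probability p. Column is indifferent when −12p + 17(1−p) = 5p − 10(1−p), giving p = 27/44.
Let Column play a with probability q. Row is indifferent when −12q + 5(1−q) = 17q − 10(1−q), giving q = 15/44.
The value is -12·(15/44) + (5)·(29/44) = -35/44.

-35/44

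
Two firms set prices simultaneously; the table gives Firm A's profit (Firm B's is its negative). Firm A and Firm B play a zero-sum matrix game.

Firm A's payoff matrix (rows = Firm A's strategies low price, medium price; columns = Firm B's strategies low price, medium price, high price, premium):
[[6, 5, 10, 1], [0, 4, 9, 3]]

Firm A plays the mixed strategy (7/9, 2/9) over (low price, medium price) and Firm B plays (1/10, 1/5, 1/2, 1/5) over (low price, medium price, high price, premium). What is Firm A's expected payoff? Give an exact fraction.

33/5

Against (1/10, 1/5, 1/2, 1/5), each row's expected payoff is low price: 34/5; medium price: 59/10.
Taking the (7/9, 2/9)-weighted average: (7/9)·(34/5) + (2/9)·(59/10) = 33/5.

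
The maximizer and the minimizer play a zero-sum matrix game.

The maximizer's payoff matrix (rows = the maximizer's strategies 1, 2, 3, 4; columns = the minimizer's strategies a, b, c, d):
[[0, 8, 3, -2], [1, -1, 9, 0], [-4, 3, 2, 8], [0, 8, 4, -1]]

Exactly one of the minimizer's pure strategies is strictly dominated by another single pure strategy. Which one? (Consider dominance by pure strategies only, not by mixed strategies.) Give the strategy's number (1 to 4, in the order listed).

3

The minimizer prefers columns that give the maximizer less. Compare c with a: 0 < 3, 1 < 9, -4 < 2, 0 < 4.
So a strictly dominates c for the minimizer; c is strictly dominated.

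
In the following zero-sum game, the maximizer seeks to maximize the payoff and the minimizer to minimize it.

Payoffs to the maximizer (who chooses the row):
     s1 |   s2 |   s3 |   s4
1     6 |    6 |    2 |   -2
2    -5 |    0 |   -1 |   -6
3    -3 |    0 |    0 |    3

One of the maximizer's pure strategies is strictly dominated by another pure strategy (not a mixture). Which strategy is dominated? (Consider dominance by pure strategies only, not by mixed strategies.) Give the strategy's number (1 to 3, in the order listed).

Compare 2 with 1: 6 > -5, 6 > 0, 2 > -1, -2 > -6.
So 1 strictly dominates 2 for the maximizer; 2 is strictly dominated.

2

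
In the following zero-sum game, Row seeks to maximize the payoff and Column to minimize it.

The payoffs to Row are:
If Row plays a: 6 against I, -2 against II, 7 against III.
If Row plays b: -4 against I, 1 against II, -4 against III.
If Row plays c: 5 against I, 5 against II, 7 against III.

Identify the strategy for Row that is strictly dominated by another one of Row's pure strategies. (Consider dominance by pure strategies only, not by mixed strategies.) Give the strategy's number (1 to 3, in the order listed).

2

Compare b with c: 5 > -4, 5 > 1, 7 > -4.
So c strictly dominates b for Row; b is strictly dominated.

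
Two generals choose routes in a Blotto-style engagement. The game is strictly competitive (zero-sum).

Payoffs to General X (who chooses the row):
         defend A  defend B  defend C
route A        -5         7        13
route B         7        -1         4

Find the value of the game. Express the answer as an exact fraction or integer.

11/5

Column defend C is strictly dominated by defend B for General Y (it gives General X more in every row).
The remaining 2×2 game on (route A, route B) × (defend A, defend B) has no saddle point. Let General X play route A with probability p; indifference gives −5p + 7(1−p) = 7p − (1−p), so p = 2/5.
Similarly General Y's optimal q on defend A is 2/5, and the value is -5·(2/5) + (7)·(3/5) = 11/5.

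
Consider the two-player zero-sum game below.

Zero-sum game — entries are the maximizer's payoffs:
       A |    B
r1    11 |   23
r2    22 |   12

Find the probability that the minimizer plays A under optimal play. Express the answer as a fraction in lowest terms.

Row minima are 11 and 12, so the maximizer's maximin is 12; column maxima are 22 and 23, so the minimizer's minimax is 22. These differ, so the equilibrium is in mixed strategies.
Let the minimizer play A with probability q. The maximizer is indifferent when 11q + 23(1−q) = 22q + 12(1−q), giving q = 1/2.

1/2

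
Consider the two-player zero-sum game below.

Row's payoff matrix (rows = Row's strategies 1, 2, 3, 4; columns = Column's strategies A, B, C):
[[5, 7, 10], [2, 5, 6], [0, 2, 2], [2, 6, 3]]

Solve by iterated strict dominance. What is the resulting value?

5

Column B is strictly dominated by A for Column (5<7, 2<5, 0<2, 2<6); eliminate B.
Column C is strictly dominated by A for Column (5<10, 2<6, 0<2, 2<3); eliminate C.
Row 2 is strictly dominated by row 1 (5>2); eliminate 2.
Row 3 is strictly dominated by row 1 (5>0); eliminate 3.
Row 4 is strictly dominated by row 1 (5>2); eliminate 4.
Only (1, A) remains, with payoff 5.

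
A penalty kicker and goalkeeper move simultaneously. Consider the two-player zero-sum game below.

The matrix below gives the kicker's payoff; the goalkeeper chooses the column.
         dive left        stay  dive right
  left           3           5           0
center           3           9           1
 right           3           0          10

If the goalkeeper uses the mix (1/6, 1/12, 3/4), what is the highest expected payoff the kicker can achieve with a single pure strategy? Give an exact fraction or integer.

8

left: (3)·(1/6) + (5)·(1/12) + (0)·(3/4) = 11/12.
center: (3)·(1/6) + (9)·(1/12) + (1)·(3/4) = 2.
right: (3)·(1/6) + (0)·(1/12) + (10)·(3/4) = 8.
The best pure response is right with expected payoff 8.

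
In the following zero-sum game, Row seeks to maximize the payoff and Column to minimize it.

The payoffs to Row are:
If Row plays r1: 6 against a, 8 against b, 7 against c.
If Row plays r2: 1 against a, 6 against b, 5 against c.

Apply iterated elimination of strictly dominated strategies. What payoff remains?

6

Row r2 is strictly dominated by row r1 (6>1, 8>6, 7>5); eliminate r2.
Column b is strictly dominated by a for Column (6<8); eliminate b.
Column c is strictly dominated by a for Column (6<7); eliminate c.
Only (r1, a) remains, with payoff 6.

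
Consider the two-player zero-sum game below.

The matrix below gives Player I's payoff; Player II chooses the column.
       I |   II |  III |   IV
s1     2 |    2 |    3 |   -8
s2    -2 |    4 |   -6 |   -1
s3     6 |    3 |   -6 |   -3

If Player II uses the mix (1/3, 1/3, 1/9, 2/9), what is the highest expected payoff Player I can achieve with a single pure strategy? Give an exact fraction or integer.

5/3

s1: (2)·(1/3) + (2)·(1/3) + (3)·(1/9) + (-8)·(2/9) = -1/9.
s2: (-2)·(1/3) + (4)·(1/3) + (-6)·(1/9) + (-1)·(2/9) = -2/9.
s3: (6)·(1/3) + (3)·(1/3) + (-6)·(1/9) + (-3)·(2/9) = 5/3.
The best pure response is s3 with expected payoff 5/3.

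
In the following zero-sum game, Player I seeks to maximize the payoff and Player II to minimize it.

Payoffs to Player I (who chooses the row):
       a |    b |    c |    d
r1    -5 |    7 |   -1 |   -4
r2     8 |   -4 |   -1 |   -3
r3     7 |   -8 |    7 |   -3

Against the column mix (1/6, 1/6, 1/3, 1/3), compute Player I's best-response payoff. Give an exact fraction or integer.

7/6

r1: (-5)·(1/6) + (7)·(1/6) + (-1)·(1/3) + (-4)·(1/3) = -4/3.
r2: (8)·(1/6) + (-4)·(1/6) + (-1)·(1/3) + (-3)·(1/3) = -2/3.
r3: (7)·(1/6) + (-8)·(1/6) + (7)·(1/3) + (-3)·(1/3) = 7/6.
The best pure response is r3 with expected payoff 7/6.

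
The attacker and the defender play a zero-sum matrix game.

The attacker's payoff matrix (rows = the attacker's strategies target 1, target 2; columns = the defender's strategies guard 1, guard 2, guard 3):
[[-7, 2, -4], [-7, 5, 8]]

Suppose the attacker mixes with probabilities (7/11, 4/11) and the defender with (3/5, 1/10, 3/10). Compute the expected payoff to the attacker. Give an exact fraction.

Against (3/5, 1/10, 3/10), each row's expected payoff is target 1: -26/5; target 2: -13/10.
Taking the (7/11, 4/11)-weighted average: (7/11)·(-26/5) + (4/11)·(-13/10) = -208/55.

-208/55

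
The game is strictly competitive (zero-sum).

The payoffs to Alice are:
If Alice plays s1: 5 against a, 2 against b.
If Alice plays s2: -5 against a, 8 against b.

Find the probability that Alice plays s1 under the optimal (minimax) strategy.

Row minima are 2 and -5, so Alice's maximin is 2; column maxima are 5 and 8, so Bob's minimax is 5. These differ, so the equilibrium is in mixed strategies.
Let Alice play s1 with probability p. Bob is indifferent when 5p − 5(1−p) = 2p + 8(1−p), giving p = 13/16.

13/16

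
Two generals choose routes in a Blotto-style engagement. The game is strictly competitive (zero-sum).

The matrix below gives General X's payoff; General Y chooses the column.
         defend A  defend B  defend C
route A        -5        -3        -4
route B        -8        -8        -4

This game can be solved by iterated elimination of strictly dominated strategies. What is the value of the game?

-5

Column defend C is strictly dominated by defend A for General Y (-5<-4, -8<-4); eliminate defend C.
Row route B is strictly dominated by row route A (-5>-8, -3>-8); eliminate route B.
Column defend B is strictly dominated by defend A for General Y (-5<-3); eliminate defend B.
Only (route A, defend A) remains, with payoff -5.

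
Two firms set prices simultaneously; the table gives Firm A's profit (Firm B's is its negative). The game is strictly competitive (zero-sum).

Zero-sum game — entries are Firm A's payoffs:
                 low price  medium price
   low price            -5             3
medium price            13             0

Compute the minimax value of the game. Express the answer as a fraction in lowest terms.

13/7

Row minima are -5 and 0, so Firm A's maximin is 0; column maxima are 13 and 3, so Firm B's minimax is 3. These differ, so the equilibrium is in mixed strategies.
Let Firm A play low price with probability p. Firm B is indifferent when −5p + 13(1−p) = 3p, giving p = 13/21.
Let Firm B play low price with probability q. Firm A is indifferent when −5q + 3(1−q) = 13q, giving q = 1/7.
The value is -5·(1/7) + (3)·(6/7) = 13/7.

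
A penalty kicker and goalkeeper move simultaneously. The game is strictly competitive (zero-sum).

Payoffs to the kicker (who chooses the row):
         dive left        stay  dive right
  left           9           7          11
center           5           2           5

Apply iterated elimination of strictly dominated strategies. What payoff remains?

Row center is strictly dominated by row left (9>5, 7>2, 11>5); eliminate center.
Column dive left is strictly dominated by stay for the goalkeeper (7<9); eliminate dive left.
Column dive right is strictly dominated by stay for the goalkeeper (7<11); eliminate dive right.
Only (left, stay) remains, with payoff 7.

7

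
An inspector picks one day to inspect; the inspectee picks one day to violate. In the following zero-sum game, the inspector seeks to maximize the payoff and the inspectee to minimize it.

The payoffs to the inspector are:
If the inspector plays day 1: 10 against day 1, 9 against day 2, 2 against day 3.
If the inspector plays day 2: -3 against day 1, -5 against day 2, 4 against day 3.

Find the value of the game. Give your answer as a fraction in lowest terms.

Column day 1 is strictly dominated by day 2 for the inspectee (it gives the inspector more in every row).
The remaining 2×2 game on (day 1, day 2) × (day 2, day 3) has no saddle point. Let the inspector play day 1 with probability p; indifference gives 9p − 5(1−p) = 2p + 4(1−p), so p = 9/16.
Similarly the inspectee's optimal q on day 2 is 1/8, and the value is 9·(1/8) + (2)·(7/8) = 23/8.

23/8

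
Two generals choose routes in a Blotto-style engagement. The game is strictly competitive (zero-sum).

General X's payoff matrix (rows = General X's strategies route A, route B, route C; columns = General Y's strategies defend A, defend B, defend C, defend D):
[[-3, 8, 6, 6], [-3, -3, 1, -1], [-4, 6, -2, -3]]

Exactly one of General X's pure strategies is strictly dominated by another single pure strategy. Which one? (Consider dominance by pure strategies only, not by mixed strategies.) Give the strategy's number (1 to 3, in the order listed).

Compare route C with route A: -3 > -4, 8 > 6, 6 > -2, 6 > -3.
So route A strictly dominates route C for General X; route C is strictly dominated.

3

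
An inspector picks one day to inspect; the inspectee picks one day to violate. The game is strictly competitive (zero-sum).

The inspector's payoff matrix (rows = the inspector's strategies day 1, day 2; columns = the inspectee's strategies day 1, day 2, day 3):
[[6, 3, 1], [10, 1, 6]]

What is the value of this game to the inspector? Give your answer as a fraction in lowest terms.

17/7

Column day 1 is strictly dominated by day 3 for the inspectee (it gives the inspector more in every row).
The remaining 2×2 game on (day 1, day 2) × (day 2, day 3) has no saddle point. Let the inspector play day 1 with probability p; indifference gives 3p + (1−p) = p + 6(1−p), so p = 5/7.
Similarly the inspectee's optimal q on day 2 is 5/7, and the value is 3·(5/7) + (1)·(2/7) = 17/7.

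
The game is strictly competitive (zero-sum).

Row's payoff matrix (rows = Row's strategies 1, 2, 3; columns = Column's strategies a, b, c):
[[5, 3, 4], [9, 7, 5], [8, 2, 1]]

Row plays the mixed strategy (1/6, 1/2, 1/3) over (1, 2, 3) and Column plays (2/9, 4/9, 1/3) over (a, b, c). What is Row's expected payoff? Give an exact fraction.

271/54

Against (2/9, 4/9, 1/3), each row's expected payoff is 1: 34/9; 2: 61/9; 3: 3.
Taking the (1/6, 1/2, 1/3)-weighted average: (1/6)·(34/9) + (1/2)·(61/9) + (1/3)·(3) = 271/54.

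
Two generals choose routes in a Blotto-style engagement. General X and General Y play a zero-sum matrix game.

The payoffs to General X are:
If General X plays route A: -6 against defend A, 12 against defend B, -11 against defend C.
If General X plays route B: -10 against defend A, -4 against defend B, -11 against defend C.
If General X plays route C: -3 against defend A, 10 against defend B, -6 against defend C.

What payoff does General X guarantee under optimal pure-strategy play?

-6

Row minima: -11, -11, -6 → General X's maximin is -6.
Column maxima: -3, 12, -6 → General Y's minimax is -6.
They coincide at (route C, defend C), so the value is -6.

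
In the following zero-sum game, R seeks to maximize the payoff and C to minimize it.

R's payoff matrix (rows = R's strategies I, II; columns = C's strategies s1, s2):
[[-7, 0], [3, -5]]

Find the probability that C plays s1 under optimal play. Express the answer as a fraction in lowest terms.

Row minima are -7 and -5, so R's maximin is -5; column maxima are 3 and 0, so C's minimax is 0. These differ, so the equilibrium is in mixed strategies.
Let C play s1 with probability q. R is indifferent when −7q = 3q − 5(1−q), giving q = 1/3.

1/3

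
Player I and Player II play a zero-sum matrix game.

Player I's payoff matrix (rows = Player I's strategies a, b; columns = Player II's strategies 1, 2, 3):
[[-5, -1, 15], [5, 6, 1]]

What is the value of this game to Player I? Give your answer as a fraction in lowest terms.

10/3

Column 2 is strictly dominated by 1 for Player II (it gives Player I more in every row).
The remaining 2×2 game on (a, b) × (1, 3) has no saddle point. Let Player I play a with probability p; indifference gives −5p + 5(1−p) = 15p + (1−p), so p = 1/6.
Similarly Player II's optimal q on 1 is 7/12, and the value is -5·(7/12) + (15)·(5/12) = 10/3.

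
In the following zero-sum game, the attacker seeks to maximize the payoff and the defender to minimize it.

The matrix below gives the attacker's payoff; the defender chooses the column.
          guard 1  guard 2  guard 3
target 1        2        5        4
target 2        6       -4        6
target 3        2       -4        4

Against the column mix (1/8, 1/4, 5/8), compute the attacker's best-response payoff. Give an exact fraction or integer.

4

target 1: (2)·(1/8) + (5)·(1/4) + (4)·(5/8) = 4.
target 2: (6)·(1/8) + (-4)·(1/4) + (6)·(5/8) = 7/2.
target 3: (2)·(1/8) + (-4)·(1/4) + (4)·(5/8) = 7/4.
The best pure response is target 1 with expected payoff 4.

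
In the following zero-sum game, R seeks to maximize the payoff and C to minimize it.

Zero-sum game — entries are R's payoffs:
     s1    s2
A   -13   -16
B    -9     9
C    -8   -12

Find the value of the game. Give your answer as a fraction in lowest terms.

Row A is strictly dominated by row C, so R never plays it.
The remaining 2×2 game on (B, C) × (s1, s2) has no saddle point. Let R play B with probability p; indifference gives −9p − 8(1−p) = 9p − 12(1−p), so p = 2/11.
Similarly C's optimal q on s1 is 21/22, and the value is -9·(21/22) + (9)·(1/22) = -90/11.

-90/11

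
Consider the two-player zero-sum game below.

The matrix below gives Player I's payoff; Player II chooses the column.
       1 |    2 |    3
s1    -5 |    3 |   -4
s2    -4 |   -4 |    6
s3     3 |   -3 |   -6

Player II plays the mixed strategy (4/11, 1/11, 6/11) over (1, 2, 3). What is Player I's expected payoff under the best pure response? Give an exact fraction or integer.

s1: (-5)·(4/11) + (3)·(1/11) + (-4)·(6/11) = -41/11.
s2: (-4)·(4/11) + (-4)·(1/11) + (6)·(6/11) = 16/11.
s3: (3)·(4/11) + (-3)·(1/11) + (-6)·(6/11) = -27/11.
The best pure response is s2 with expected payoff 16/11.

16/11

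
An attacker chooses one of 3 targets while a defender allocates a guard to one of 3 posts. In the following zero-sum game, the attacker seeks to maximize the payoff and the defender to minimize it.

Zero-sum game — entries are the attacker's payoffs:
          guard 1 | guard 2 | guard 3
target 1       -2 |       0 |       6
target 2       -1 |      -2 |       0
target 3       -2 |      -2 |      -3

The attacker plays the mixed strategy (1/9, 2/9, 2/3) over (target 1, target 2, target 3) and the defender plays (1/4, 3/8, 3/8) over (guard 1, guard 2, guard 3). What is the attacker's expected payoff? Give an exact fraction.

-29/18

Against (1/4, 3/8, 3/8), each row's expected payoff is target 1: 7/4; target 2: -1; target 3: -19/8.
Taking the (1/9, 2/9, 2/3)-weighted average: (1/9)·(7/4) + (2/9)·(-1) + (2/3)·(-19/8) = -29/18.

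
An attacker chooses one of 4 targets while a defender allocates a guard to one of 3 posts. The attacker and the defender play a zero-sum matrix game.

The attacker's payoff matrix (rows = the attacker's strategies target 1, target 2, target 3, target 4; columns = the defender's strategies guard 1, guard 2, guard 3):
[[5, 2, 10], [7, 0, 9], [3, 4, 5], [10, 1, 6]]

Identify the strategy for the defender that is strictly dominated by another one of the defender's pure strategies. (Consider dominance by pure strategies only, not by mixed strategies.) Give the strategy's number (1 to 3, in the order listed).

3

The defender prefers columns that give the attacker less. Compare guard 3 with guard 2: 2 < 10, 0 < 9, 4 < 5, 1 < 6.
So guard 2 strictly dominates guard 3 for the defender; guard 3 is strictly dominated.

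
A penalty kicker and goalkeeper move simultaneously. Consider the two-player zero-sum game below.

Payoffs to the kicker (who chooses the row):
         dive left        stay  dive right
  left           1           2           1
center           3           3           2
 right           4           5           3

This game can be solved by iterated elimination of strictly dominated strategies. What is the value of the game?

Column stay is strictly dominated by dive right for the goalkeeper (1<2, 2<3, 3<5); eliminate stay.
Row left is strictly dominated by row center (3>1, 2>1); eliminate left.
Column dive left is strictly dominated by dive right for the goalkeeper (2<3, 3<4); eliminate dive left.
Row center is strictly dominated by row right (3>2); eliminate center.
Only (right, dive right) remains, with payoff 3.

3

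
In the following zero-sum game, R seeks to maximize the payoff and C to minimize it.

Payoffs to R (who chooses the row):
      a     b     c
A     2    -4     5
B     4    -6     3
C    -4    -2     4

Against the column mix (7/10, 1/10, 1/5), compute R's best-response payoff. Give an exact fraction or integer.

14/5

A: (2)·(7/10) + (-4)·(1/10) + (5)·(1/5) = 2.
B: (4)·(7/10) + (-6)·(1/10) + (3)·(1/5) = 14/5.
C: (-4)·(7/10) + (-2)·(1/10) + (4)·(1/5) = -11/5.
The best pure response is B with expected payoff 14/5.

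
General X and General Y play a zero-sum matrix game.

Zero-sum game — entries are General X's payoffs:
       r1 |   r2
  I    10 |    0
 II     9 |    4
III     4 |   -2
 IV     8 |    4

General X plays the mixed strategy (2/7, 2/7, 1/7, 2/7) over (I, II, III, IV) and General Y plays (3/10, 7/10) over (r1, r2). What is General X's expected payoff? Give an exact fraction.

Against (3/10, 7/10), each row's expected payoff is I: 3; II: 11/2; III: -1/5; IV: 26/5.
Taking the (2/7, 2/7, 1/7, 2/7)-weighted average: (2/7)·(3) + (2/7)·(11/2) + (1/7)·(-1/5) + (2/7)·(26/5) = 136/35.

136/35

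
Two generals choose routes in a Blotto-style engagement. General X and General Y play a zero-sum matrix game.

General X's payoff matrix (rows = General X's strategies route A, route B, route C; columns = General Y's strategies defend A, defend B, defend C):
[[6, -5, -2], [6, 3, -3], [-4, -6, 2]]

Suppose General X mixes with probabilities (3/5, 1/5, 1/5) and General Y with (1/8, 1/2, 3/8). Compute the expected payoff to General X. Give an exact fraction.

-73/40

Against (1/8, 1/2, 3/8), each row's expected payoff is route A: -5/2; route B: 9/8; route C: -11/4.
Taking the (3/5, 1/5, 1/5)-weighted average: (3/5)·(-5/2) + (1/5)·(9/8) + (1/5)·(-11/4) = -73/40.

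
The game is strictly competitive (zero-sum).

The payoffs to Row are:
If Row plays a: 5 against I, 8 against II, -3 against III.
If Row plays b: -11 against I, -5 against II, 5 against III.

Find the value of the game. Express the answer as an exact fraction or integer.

Column II is strictly dominated by I for Column (it gives Row more in every row).
The remaining 2×2 game on (a, b) × (I, III) has no saddle point. Let Row play a with probability p; indifference gives 5p − 11(1−p) = −3p + 5(1−p), so p = 2/3.
Similarly Column's optimal q on I is 1/3, and the value is 5·(1/3) + (-3)·(2/3) = -1/3.

-1/3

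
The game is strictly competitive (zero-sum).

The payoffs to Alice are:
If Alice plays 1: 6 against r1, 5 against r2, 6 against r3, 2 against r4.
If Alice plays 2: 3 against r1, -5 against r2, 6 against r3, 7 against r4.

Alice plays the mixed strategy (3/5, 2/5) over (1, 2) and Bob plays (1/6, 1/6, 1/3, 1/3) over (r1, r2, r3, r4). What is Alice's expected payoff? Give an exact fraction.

Against (1/6, 1/6, 1/3, 1/3), each row's expected payoff is 1: 9/2; 2: 4.
Taking the (3/5, 2/5)-weighted average: (3/5)·(9/2) + (2/5)·(4) = 43/10.

43/10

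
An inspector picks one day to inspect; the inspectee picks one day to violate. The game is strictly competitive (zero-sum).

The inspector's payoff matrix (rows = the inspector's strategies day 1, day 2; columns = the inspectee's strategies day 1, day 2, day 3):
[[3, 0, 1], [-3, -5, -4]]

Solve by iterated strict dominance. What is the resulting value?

0

Column day 3 is strictly dominated by day 2 for the inspectee (0<1, -5<-4); eliminate day 3.
Row day 2 is strictly dominated by row day 1 (3>-3, 0>-5); eliminate day 2.
Column day 1 is strictly dominated by day 2 for the inspectee (0<3); eliminate day 1.
Only (day 1, day 2) remains, with payoff 0.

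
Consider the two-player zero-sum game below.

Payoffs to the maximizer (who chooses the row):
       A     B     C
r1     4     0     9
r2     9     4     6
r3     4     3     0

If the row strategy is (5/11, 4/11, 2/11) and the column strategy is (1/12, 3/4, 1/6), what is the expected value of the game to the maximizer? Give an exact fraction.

Against (1/12, 3/4, 1/6), each row's expected payoff is r1: 11/6; r2: 19/4; r3: 31/12.
Taking the (5/11, 4/11, 2/11)-weighted average: (5/11)·(11/6) + (4/11)·(19/4) + (2/11)·(31/12) = 100/33.

100/33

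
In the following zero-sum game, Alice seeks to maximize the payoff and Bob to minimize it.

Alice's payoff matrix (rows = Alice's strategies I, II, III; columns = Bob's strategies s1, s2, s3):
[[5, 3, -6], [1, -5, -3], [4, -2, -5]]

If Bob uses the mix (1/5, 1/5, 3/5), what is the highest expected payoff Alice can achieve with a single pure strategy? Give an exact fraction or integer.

I: (5)·(1/5) + (3)·(1/5) + (-6)·(3/5) = -2.
II: (1)·(1/5) + (-5)·(1/5) + (-3)·(3/5) = -13/5.
III: (4)·(1/5) + (-2)·(1/5) + (-5)·(3/5) = -13/5.
The best pure response is I with expected payoff -2.

-2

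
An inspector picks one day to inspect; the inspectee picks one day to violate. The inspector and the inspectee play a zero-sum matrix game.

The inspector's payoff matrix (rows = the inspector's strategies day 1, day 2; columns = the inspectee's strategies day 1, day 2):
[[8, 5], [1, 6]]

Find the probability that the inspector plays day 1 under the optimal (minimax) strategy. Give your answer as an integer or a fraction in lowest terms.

Row minima are 5 and 1, so the inspector's maximin is 5; column maxima are 8 and 6, so the inspectee's minimax is 6. These differ, so the equilibrium is in mixed strategies.
Let the inspector play day 1 with probability p. The inspectee is indifferent when 8p + (1−p) = 5p + 6(1−p), giving p = 5/8.

5/8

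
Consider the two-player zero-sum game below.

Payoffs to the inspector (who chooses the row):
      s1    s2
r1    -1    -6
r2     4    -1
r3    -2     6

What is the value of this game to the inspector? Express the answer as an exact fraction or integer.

22/13

Row r1 is strictly dominated by row r2, so the inspector never plays it.
The remaining 2×2 game on (r2, r3) × (s1, s2) has no saddle point. Let the inspector play r2 with probability p; indifference gives 4p − 2(1−p) = −p + 6(1−p), so p = 8/13.
Similarly the inspectee's optimal q on s1 is 7/13, and the value is 4·(7/13) + (-1)·(6/13) = 22/13.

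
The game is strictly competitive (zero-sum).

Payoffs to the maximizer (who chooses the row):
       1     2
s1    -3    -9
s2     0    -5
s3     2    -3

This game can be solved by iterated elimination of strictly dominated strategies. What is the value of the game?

Column 1 is strictly dominated by 2 for the minimizer (-9<-3, -5<0, -3<2); eliminate 1.
Row s2 is strictly dominated by row s3 (-3>-5); eliminate s2.
Row s1 is strictly dominated by row s3 (-3>-9); eliminate s1.
Only (s3, 2) remains, with payoff -3.

-3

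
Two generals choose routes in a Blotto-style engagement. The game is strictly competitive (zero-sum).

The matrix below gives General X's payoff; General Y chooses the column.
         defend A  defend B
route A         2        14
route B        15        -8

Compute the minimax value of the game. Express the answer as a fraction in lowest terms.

Row minima are 2 and -8, so General X's maximin is 2; column maxima are 15 and 14, so General Y's minimax is 14. These differ, so the equilibrium is in mixed strategies.
Let General X play route A with probability p. General Y is indifferent when 2p + 15(1−p) = 14p − 8(1−p), giving p = 23/35.
Let General Y play defend A with probability q. General X is indifferent when 2q + 14(1−q) = 15q − 8(1−q), giving q = 22/35.
The value is 2·(22/35) + (14)·(13/35) = 226/35.

226/35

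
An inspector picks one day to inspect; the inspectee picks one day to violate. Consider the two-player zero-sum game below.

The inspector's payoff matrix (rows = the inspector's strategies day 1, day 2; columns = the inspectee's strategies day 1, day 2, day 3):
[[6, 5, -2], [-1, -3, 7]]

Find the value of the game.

29/17

Column day 1 is strictly dominated by day 2 for the inspectee (it gives the inspector more in every row).
The remaining 2×2 game on (day 1, day 2) × (day 2, day 3) has no saddle point. Let the inspector play day 1 with probability p; indifference gives 5p − 3(1−p) = −2p + 7(1−p), so p = 10/17.
Similarly the inspectee's optimal q on day 2 is 9/17, and the value is 5·(9/17) + (-2)·(8/17) = 29/17.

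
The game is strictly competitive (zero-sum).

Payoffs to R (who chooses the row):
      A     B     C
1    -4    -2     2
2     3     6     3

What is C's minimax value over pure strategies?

The worst case (largest entry) in each column is A: 3, B: 6, C: 3.
The best (smallest) of these is 3.

3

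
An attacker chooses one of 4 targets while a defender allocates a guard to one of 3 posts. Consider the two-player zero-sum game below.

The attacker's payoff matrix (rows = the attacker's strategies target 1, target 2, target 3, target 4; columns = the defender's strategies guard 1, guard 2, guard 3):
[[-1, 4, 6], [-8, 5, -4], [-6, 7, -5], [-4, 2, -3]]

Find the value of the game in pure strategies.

Row minima: -1, -8, -6, -4 → the attacker's maximin is -1.
Column maxima: -1, 7, 6 → the defender's minimax is -1.
They coincide at (target 1, guard 1), so the value is -1.

-1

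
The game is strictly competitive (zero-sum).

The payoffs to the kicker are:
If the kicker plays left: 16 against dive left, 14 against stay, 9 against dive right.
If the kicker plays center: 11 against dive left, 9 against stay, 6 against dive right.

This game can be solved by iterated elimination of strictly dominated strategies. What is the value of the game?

Column dive left is strictly dominated by stay for the goalkeeper (14<16, 9<11); eliminate dive left.
Row center is strictly dominated by row left (14>9, 9>6); eliminate center.
Column stay is strictly dominated by dive right for the goalkeeper (9<14); eliminate stay.
Only (left, dive right) remains, with payoff 9.

9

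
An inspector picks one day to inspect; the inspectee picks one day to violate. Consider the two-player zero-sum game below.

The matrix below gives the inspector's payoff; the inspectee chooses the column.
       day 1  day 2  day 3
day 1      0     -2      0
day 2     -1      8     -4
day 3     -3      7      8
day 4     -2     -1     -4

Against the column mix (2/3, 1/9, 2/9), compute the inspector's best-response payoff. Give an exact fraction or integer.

day 1: (0)·(2/3) + (-2)·(1/9) + (0)·(2/9) = -2/9.
day 2: (-1)·(2/3) + (8)·(1/9) + (-4)·(2/9) = -2/3.
day 3: (-3)·(2/3) + (7)·(1/9) + (8)·(2/9) = 5/9.
day 4: (-2)·(2/3) + (-1)·(1/9) + (-4)·(2/9) = -7/3.
The best pure response is day 3 with expected payoff 5/9.

5/9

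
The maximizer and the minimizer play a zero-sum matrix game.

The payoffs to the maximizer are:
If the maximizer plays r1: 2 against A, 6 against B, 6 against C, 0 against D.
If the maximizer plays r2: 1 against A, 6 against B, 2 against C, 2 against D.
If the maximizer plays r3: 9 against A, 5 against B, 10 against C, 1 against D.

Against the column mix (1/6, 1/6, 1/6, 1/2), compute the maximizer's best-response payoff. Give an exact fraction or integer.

9/2

r1: (2)·(1/6) + (6)·(1/6) + (6)·(1/6) + (0)·(1/2) = 7/3.
r2: (1)·(1/6) + (6)·(1/6) + (2)·(1/6) + (2)·(1/2) = 5/2.
r3: (9)·(1/6) + (5)·(1/6) + (10)·(1/6) + (1)·(1/2) = 9/2.
The best pure response is r3 with expected payoff 9/2.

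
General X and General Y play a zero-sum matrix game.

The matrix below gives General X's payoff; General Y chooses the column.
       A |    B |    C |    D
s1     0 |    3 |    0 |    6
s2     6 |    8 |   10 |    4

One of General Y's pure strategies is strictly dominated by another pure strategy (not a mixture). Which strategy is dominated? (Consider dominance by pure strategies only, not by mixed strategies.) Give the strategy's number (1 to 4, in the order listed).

General Y prefers columns that give General X less. Compare B with A: 0 < 3, 6 < 8.
So A strictly dominates B for General Y; B is strictly dominated.

2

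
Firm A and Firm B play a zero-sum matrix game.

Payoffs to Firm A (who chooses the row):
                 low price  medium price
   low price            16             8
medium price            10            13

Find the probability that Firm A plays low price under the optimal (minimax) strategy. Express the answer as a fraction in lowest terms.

3/11

Row minima are 8 and 10, so Firm A's maximin is 10; column maxima are 16 and 13, so Firm B's minimax is 13. These differ, so the equilibrium is in mixed strategies.
Let Firm A play low price with probability p. Firm B is indifferent when 16p + 10(1−p) = 8p + 13(1−p), giving p = 3/11.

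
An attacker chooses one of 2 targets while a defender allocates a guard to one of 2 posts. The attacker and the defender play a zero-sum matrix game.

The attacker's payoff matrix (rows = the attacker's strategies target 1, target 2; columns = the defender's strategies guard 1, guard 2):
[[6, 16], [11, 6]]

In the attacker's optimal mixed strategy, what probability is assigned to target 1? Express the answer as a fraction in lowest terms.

Row minima are 6 and 6, so the attacker's maximin is 6; column maxima are 11 and 16, so the defender's minimax is 11. These differ, so the equilibrium is in mixed strategies.
Let the attacker play target 1 with probability p. The defender is indifferent when 6p + 11(1−p) = 16p + 6(1−p), giving p = 1/3.

1/3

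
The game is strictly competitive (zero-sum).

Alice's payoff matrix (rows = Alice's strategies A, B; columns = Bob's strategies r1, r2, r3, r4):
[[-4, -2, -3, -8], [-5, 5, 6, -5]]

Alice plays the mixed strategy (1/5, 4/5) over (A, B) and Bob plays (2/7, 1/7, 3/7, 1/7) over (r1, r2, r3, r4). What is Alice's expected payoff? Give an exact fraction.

1/7

Against (2/7, 1/7, 3/7, 1/7), each row's expected payoff is A: -27/7; B: 8/7.
Taking the (1/5, 4/5)-weighted average: (1/5)·(-27/7) + (4/5)·(8/7) = 1/7.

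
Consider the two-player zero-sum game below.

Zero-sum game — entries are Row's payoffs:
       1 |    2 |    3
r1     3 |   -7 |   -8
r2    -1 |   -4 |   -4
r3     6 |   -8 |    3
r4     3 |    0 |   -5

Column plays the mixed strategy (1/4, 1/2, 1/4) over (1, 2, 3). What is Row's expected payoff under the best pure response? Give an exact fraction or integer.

-1/2

r1: (3)·(1/4) + (-7)·(1/2) + (-8)·(1/4) = -19/4.
r2: (-1)·(1/4) + (-4)·(1/2) + (-4)·(1/4) = -13/4.
r3: (6)·(1/4) + (-8)·(1/2) + (3)·(1/4) = -7/4.
r4: (3)·(1/4) + (0)·(1/2) + (-5)·(1/4) = -1/2.
The best pure response is r4 with expected payoff -1/2.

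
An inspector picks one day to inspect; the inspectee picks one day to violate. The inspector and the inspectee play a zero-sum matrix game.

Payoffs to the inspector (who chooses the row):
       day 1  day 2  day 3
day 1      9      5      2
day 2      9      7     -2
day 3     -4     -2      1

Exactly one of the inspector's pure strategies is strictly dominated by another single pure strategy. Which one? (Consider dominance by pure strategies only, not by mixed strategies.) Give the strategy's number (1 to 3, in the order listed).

Compare day 3 with day 1: 9 > -4, 5 > -2, 2 > 1.
So day 1 strictly dominates day 3 for the inspector; day 3 is strictly dominated.

3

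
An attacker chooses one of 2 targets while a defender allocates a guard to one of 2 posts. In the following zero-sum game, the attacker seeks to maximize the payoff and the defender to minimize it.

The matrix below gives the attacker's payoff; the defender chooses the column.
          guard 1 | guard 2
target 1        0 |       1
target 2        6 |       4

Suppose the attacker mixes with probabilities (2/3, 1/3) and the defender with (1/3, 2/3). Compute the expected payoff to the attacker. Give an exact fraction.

Against (1/3, 2/3), each row's expected payoff is target 1: 2/3; target 2: 14/3.
Taking the (2/3, 1/3)-weighted average: (2/3)·(2/3) + (1/3)·(14/3) = 2.

2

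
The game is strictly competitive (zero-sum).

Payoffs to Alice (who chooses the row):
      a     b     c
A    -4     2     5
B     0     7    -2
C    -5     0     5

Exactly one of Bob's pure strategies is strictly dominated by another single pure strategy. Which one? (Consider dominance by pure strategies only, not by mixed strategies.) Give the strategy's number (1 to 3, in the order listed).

Bob prefers columns that give Alice less. Compare b with a: -4 < 2, 0 < 7, -5 < 0.
So a strictly dominates b for Bob; b is strictly dominated.

2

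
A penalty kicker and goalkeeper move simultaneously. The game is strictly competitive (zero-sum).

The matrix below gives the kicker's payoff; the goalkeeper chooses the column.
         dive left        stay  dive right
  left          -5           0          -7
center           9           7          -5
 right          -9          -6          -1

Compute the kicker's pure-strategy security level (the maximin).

-5

The worst-case payoff for each row is left: -7, center: -5, right: -9.
The best of these is -5.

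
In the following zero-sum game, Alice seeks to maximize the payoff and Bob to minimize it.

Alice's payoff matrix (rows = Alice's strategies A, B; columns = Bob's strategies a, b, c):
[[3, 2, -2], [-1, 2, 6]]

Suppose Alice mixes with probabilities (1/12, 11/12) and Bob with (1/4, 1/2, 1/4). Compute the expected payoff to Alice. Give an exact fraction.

Against (1/4, 1/2, 1/4), each row's expected payoff is A: 5/4; B: 9/4.
Taking the (1/12, 11/12)-weighted average: (1/12)·(5/4) + (11/12)·(9/4) = 13/6.

13/6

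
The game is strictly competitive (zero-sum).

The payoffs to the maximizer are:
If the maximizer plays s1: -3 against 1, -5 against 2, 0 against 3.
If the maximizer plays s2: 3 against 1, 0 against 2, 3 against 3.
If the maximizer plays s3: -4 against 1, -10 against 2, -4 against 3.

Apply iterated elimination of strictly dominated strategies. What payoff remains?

Column 1 is strictly dominated by 2 for the minimizer (-5<-3, 0<3, -10<-4); eliminate 1.
Row s1 is strictly dominated by row s2 (0>-5, 3>0); eliminate s1.
Row s3 is strictly dominated by row s2 (0>-10, 3>-4); eliminate s3.
Column 3 is strictly dominated by 2 for the minimizer (0<3); eliminate 3.
Only (s2, 2) remains, with payoff 0.

0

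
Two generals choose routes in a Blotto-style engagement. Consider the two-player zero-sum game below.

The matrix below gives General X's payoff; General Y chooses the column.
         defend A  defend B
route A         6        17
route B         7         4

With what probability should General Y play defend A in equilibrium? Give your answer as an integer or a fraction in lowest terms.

Row minima are 6 and 4, so General X's maximin is 6; column maxima are 7 and 17, so General Y's minimax is 7. These differ, so the equilibrium is in mixed strategies.
Let General Y play defend A with probability q. General X is indifferent when 6q + 17(1−q) = 7q + 4(1−q), giving q = 13/14.

13/14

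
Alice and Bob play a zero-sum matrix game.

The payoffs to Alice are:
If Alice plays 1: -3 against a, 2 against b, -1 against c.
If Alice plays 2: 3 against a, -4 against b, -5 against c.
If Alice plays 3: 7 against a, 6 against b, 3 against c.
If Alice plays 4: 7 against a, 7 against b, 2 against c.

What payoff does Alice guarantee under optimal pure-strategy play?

Row minima: -3, -5, 3, 2 → Alice's maximin is 3.
Column maxima: 7, 7, 3 → Bob's minimax is 3.
They coincide at (3, c), so the value is 3.

3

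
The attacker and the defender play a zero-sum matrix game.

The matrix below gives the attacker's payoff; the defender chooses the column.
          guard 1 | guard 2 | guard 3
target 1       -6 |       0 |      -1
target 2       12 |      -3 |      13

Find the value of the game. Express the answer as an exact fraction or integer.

Column guard 3 is strictly dominated by guard 1 for the defender (it gives the attacker more in every row).
The remaining 2×2 game on (target 1, target 2) × (guard 1, guard 2) has no saddle point. Let the attacker play target 1 with probability p; indifference gives −6p + 12(1−p) = −3(1−p), so p = 5/7.
Similarly the defender's optimal q on guard 1 is 1/7, and the value is -6·(1/7) + (0)·(6/7) = -6/7.

-6/7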